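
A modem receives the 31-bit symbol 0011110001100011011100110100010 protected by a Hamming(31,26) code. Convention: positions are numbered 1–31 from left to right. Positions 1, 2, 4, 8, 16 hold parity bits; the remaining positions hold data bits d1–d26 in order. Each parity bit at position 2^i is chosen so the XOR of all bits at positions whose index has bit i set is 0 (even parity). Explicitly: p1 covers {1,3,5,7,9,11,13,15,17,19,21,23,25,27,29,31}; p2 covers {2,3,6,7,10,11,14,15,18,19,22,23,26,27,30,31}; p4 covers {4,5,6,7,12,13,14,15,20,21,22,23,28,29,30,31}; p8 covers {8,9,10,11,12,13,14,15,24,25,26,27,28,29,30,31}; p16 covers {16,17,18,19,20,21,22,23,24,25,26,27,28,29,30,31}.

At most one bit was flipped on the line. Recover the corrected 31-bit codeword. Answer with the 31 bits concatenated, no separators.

s1 (pos 1,3,5,7,9,11,13,15,17,19,21,23,25,27,29,31): 0⊕1⊕1⊕0⊕0⊕1⊕0⊕1⊕0⊕1⊕0⊕1⊕0⊕0⊕0⊕0 = 0
s2 (pos 2,3,6,7,10,11,14,15,18,19,22,23,26,27,30,31): 0⊕1⊕1⊕0⊕1⊕1⊕0⊕1⊕1⊕1⊕0⊕1⊕1⊕0⊕1⊕0 = 0
s4 (pos 4,5,6,7,12,13,14,15,20,21,22,23,28,29,30,31): 1⊕1⊕1⊕0⊕0⊕0⊕0⊕1⊕1⊕0⊕0⊕1⊕0⊕0⊕1⊕0 = 1
s8 (pos 8,9,10,11,12,13,14,15,24,25,26,27,28,29,30,31): 0⊕0⊕1⊕1⊕0⊕0⊕0⊕1⊕1⊕0⊕1⊕0⊕0⊕0⊕1⊕0 = 0
s16 (pos 16,17,18,19,20,21,22,23,24,25,26,27,28,29,30,31): 1⊕0⊕1⊕1⊕1⊕0⊕0⊕1⊕1⊕0⊕1⊕0⊕0⊕0⊕1⊕0 = 0
Syndrome s16…s1 = 00100 → error at position 4.
Flip position 4: 0011110001100011011100110100010 → 0010110001100011011100110100010

0010110001100011011100110100010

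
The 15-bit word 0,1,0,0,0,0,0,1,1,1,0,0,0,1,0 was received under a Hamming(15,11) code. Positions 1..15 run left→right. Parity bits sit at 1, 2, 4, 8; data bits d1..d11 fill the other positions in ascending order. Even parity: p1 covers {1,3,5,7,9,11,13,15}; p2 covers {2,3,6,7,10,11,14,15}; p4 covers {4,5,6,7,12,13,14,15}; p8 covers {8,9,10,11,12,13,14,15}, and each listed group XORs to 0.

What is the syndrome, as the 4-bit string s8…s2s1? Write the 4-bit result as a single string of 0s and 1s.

0111

s1 (pos 1,3,5,7,9,11,13,15): 0⊕0⊕0⊕0⊕1⊕0⊕0⊕0 = 1
s2 (pos 2,3,6,7,10,11,14,15): 1⊕0⊕0⊕0⊕1⊕0⊕1⊕0 = 1
s4 (pos 4,5,6,7,12,13,14,15): 0⊕0⊕0⊕0⊕0⊕0⊕1⊕0 = 1
s8 (pos 8,9,10,11,12,13,14,15): 1⊕1⊕1⊕0⊕0⊕0⊕1⊕0 = 0
Syndrome s8…s1 = 0111 → error at position 7.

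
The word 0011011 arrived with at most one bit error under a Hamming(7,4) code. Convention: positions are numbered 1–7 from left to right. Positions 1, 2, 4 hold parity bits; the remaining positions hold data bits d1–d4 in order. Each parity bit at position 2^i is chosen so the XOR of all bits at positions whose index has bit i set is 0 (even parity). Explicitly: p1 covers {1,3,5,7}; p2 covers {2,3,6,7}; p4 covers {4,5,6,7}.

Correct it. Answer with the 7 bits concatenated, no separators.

s1 (pos 1,3,5,7): 0⊕1⊕0⊕1 = 0
s2 (pos 2,3,6,7): 0⊕1⊕1⊕1 = 1
s4 (pos 4,5,6,7): 1⊕0⊕1⊕1 = 1
Syndrome s4…s1 = 110 → error at position 6.
Flip position 6: 0011011 → 0011001

0011001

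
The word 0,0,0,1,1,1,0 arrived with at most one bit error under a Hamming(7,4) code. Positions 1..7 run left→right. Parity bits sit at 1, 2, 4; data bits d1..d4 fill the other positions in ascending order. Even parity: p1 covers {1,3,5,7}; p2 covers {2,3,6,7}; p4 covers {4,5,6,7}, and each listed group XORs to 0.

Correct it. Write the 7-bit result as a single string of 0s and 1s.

s1 (pos 1,3,5,7): 0⊕0⊕1⊕0 = 1
s2 (pos 2,3,6,7): 0⊕0⊕1⊕0 = 1
s4 (pos 4,5,6,7): 1⊕1⊕1⊕0 = 1
Syndrome s4…s1 = 111 → error at position 7.
Flip position 7: 0001110 → 0001111

0001111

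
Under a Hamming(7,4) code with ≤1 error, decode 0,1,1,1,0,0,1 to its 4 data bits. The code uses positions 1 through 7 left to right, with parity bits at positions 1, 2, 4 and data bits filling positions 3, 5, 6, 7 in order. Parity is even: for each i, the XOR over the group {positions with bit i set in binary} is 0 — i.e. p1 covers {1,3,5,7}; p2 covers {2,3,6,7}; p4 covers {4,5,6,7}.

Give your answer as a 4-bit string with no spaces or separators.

1001

s1 (pos 1,3,5,7): 0⊕1⊕0⊕1 = 0
s2 (pos 2,3,6,7): 1⊕1⊕0⊕1 = 1
s4 (pos 4,5,6,7): 1⊕0⊕0⊕1 = 0
Syndrome s4…s1 = 010 → error at position 2.
Flip position 2: 0111001 → 0011001
Read data bits from positions 3,5,6,7: 1001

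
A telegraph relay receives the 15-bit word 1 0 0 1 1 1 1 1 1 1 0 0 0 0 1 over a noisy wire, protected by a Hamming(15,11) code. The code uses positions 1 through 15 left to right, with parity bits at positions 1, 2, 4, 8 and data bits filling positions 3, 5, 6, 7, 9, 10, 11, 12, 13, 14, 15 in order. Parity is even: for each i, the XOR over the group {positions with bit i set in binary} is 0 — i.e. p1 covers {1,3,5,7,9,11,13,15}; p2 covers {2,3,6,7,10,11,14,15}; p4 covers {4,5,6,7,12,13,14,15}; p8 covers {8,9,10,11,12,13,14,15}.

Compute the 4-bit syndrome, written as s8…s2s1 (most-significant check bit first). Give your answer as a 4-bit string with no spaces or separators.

0101

s1 (pos 1,3,5,7,9,11,13,15): 1⊕0⊕1⊕1⊕1⊕0⊕0⊕1 = 1
s2 (pos 2,3,6,7,10,11,14,15): 0⊕0⊕1⊕1⊕1⊕0⊕0⊕1 = 0
s4 (pos 4,5,6,7,12,13,14,15): 1⊕1⊕1⊕1⊕0⊕0⊕0⊕1 = 1
s8 (pos 8,9,10,11,12,13,14,15): 1⊕1⊕1⊕0⊕0⊕0⊕0⊕1 = 0
Syndrome s8…s1 = 0101 → error at position 5.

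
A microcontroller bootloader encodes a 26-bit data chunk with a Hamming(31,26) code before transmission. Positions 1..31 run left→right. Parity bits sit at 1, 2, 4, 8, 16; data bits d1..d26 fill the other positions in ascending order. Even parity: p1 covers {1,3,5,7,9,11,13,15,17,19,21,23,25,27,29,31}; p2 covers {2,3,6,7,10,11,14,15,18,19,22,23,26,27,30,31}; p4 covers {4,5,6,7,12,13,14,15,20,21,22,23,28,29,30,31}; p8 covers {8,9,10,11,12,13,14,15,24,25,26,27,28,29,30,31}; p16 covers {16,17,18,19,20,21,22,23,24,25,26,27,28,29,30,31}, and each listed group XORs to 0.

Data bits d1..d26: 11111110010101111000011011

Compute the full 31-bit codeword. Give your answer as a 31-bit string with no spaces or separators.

Place data at non-parity positions: p1 p2 1 p4 1 1 1 p8 1 1 1 0 0 1 0 p16 1 0 1 1 1 1 0 0 0 0 1 1 0 1 1
p1 (pos 1,3,5,7,9,11,13,15,17,19,21,23,25,27,29,31): XOR of data positions = 1⊕1⊕1⊕1⊕1⊕0⊕0⊕1⊕1⊕1⊕0⊕0⊕1⊕0⊕1 = 0
p2 (pos 2,3,6,7,10,11,14,15,18,19,22,23,26,27,30,31): XOR of data positions = 1⊕1⊕1⊕1⊕1⊕1⊕0⊕0⊕1⊕1⊕0⊕0⊕1⊕1⊕1 = 1
p4 (pos 4,5,6,7,12,13,14,15,20,21,22,23,28,29,30,31): XOR of data positions = 1⊕1⊕1⊕0⊕0⊕1⊕0⊕1⊕1⊕1⊕0⊕1⊕0⊕1⊕1 = 0
p8 (pos 8,9,10,11,12,13,14,15,24,25,26,27,28,29,30,31): XOR of data positions = 1⊕1⊕1⊕0⊕0⊕1⊕0⊕0⊕0⊕0⊕1⊕1⊕0⊕1⊕1 = 0
p16 (pos 16,17,18,19,20,21,22,23,24,25,26,27,28,29,30,31): XOR of data positions = 1⊕0⊕1⊕1⊕1⊕1⊕0⊕0⊕0⊕0⊕1⊕1⊕0⊕1⊕1 = 1
Codeword: 0110111011100101101111000011011

0110111011100101101111000011011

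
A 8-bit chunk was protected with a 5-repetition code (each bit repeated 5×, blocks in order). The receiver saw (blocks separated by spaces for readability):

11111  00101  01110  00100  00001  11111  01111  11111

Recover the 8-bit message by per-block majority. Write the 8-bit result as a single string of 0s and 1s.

Block 1 (11111): 5 ones → 1
Block 2 (00101): 2 ones → 0
Block 3 (01110): 3 ones → 1
Block 4 (00100): 1 one → 0
Block 5 (00001): 1 one → 0
Block 6 (11111): 5 ones → 1
Block 7 (01111): 4 ones → 1
Block 8 (11111): 5 ones → 1

10100111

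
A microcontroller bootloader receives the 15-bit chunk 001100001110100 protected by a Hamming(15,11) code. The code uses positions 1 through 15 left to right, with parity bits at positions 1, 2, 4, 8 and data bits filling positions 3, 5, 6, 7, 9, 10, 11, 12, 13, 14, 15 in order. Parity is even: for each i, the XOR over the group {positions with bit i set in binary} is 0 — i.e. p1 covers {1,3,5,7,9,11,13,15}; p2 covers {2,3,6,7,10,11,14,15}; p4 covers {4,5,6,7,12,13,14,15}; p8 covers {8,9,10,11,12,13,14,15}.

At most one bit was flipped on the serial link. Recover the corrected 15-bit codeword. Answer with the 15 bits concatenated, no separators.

s1 (pos 1,3,5,7,9,11,13,15): 0⊕1⊕0⊕0⊕1⊕1⊕1⊕0 = 0
s2 (pos 2,3,6,7,10,11,14,15): 0⊕1⊕0⊕0⊕1⊕1⊕0⊕0 = 1
s4 (pos 4,5,6,7,12,13,14,15): 1⊕0⊕0⊕0⊕0⊕1⊕0⊕0 = 0
s8 (pos 8,9,10,11,12,13,14,15): 0⊕1⊕1⊕1⊕0⊕1⊕0⊕0 = 0
Syndrome s8…s1 = 0010 → error at position 2.
Flip position 2: 001100001110100 → 011100001110100

011100001110100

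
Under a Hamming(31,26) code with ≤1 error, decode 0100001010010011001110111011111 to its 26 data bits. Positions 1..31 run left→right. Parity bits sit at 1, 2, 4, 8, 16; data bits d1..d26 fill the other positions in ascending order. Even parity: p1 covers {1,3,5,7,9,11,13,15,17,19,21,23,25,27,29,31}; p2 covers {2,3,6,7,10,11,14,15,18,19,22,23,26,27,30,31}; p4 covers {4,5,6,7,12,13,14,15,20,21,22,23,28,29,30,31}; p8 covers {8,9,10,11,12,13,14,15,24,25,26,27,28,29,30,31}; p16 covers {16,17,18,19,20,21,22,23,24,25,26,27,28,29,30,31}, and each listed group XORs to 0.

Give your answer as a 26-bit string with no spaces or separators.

s1 (pos 1,3,5,7,9,11,13,15,17,19,21,23,25,27,29,31): 0⊕0⊕0⊕1⊕1⊕0⊕0⊕1⊕0⊕1⊕1⊕1⊕1⊕1⊕1⊕1 = 0
s2 (pos 2,3,6,7,10,11,14,15,18,19,22,23,26,27,30,31): 1⊕0⊕0⊕1⊕0⊕0⊕0⊕1⊕0⊕1⊕0⊕1⊕0⊕1⊕1⊕1 = 0
s4 (pos 4,5,6,7,12,13,14,15,20,21,22,23,28,29,30,31): 0⊕0⊕0⊕1⊕1⊕0⊕0⊕1⊕1⊕1⊕0⊕1⊕1⊕1⊕1⊕1 = 0
s8 (pos 8,9,10,11,12,13,14,15,24,25,26,27,28,29,30,31): 0⊕1⊕0⊕0⊕1⊕0⊕0⊕1⊕1⊕1⊕0⊕1⊕1⊕1⊕1⊕1 = 0
s16 (pos 16,17,18,19,20,21,22,23,24,25,26,27,28,29,30,31): 1⊕0⊕0⊕1⊕1⊕1⊕0⊕1⊕1⊕1⊕0⊕1⊕1⊕1⊕1⊕1 = 0
Syndrome s16…s1 = 00000 → no error.
Read data bits from positions 3,5,6,7,9,10,11,12,13,14,15,17,18,19,20,21,22,23,24,25,26,27,28,29,30,31: 00011001001001110111011111

00011001001001110111011111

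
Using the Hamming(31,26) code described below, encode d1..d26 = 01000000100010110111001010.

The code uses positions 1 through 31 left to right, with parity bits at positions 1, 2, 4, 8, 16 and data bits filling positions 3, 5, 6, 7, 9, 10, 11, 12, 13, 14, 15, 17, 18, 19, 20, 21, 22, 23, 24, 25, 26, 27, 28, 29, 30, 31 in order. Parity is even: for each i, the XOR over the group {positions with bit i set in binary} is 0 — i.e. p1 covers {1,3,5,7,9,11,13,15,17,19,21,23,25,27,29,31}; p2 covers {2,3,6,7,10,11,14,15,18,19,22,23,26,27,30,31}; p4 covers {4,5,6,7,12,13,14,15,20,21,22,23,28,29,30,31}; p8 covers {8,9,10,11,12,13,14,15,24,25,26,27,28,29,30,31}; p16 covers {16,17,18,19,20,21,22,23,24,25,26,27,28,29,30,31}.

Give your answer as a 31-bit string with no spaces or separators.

1101100100001000010110111001010

Place data at non-parity positions: p1 p2 0 p4 1 0 0 p8 0 0 0 0 1 0 0 p16 0 1 0 1 1 0 1 1 1 0 0 1 0 1 0
p1 (pos 1,3,5,7,9,11,13,15,17,19,21,23,25,27,29,31): XOR of data positions = 0⊕1⊕0⊕0⊕0⊕1⊕0⊕0⊕0⊕1⊕1⊕1⊕0⊕0⊕0 = 1
p2 (pos 2,3,6,7,10,11,14,15,18,19,22,23,26,27,30,31): XOR of data positions = 0⊕0⊕0⊕0⊕0⊕0⊕0⊕1⊕0⊕0⊕1⊕0⊕0⊕1⊕0 = 1
p4 (pos 4,5,6,7,12,13,14,15,20,21,22,23,28,29,30,31): XOR of data positions = 1⊕0⊕0⊕0⊕1⊕0⊕0⊕1⊕1⊕0⊕1⊕1⊕0⊕1⊕0 = 1
p8 (pos 8,9,10,11,12,13,14,15,24,25,26,27,28,29,30,31): XOR of data positions = 0⊕0⊕0⊕0⊕1⊕0⊕0⊕1⊕1⊕0⊕0⊕1⊕0⊕1⊕0 = 1
p16 (pos 16,17,18,19,20,21,22,23,24,25,26,27,28,29,30,31): XOR of data positions = 0⊕1⊕0⊕1⊕1⊕0⊕1⊕1⊕1⊕0⊕0⊕1⊕0⊕1⊕0 = 0
Codeword: 1101100100001000010110111001010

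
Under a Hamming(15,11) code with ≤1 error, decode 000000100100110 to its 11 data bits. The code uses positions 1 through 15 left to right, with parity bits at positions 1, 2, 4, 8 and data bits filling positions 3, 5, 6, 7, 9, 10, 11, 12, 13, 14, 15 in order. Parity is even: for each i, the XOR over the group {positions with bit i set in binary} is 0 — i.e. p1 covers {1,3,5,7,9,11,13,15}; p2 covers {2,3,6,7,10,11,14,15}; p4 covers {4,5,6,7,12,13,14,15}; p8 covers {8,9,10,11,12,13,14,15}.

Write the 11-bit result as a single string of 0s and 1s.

00010100100

s1 (pos 1,3,5,7,9,11,13,15): 0⊕0⊕0⊕1⊕0⊕0⊕1⊕0 = 0
s2 (pos 2,3,6,7,10,11,14,15): 0⊕0⊕0⊕1⊕1⊕0⊕1⊕0 = 1
s4 (pos 4,5,6,7,12,13,14,15): 0⊕0⊕0⊕1⊕0⊕1⊕1⊕0 = 1
s8 (pos 8,9,10,11,12,13,14,15): 0⊕0⊕1⊕0⊕0⊕1⊕1⊕0 = 1
Syndrome s8…s1 = 1110 → error at position 14.
Flip position 14: 000000100100110 → 000000100100100
Read data bits from positions 3,5,6,7,9,10,11,12,13,14,15: 00010100100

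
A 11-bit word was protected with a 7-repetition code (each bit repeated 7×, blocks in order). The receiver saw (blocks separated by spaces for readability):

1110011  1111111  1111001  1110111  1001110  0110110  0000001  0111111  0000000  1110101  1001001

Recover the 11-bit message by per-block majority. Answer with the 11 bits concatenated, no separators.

Block 1 (1110011): 5 ones → 1
Block 2 (1111111): 7 ones → 1
Block 3 (1111001): 5 ones → 1
Block 4 (1110111): 6 ones → 1
Block 5 (1001110): 4 ones → 1
Block 6 (0110110): 4 ones → 1
Block 7 (0000001): 1 one → 0
Block 8 (0111111): 6 ones → 1
Block 9 (0000000): 0 ones → 0
Block 10 (1110101): 5 ones → 1
Block 11 (1001001): 3 ones → 0

11111101010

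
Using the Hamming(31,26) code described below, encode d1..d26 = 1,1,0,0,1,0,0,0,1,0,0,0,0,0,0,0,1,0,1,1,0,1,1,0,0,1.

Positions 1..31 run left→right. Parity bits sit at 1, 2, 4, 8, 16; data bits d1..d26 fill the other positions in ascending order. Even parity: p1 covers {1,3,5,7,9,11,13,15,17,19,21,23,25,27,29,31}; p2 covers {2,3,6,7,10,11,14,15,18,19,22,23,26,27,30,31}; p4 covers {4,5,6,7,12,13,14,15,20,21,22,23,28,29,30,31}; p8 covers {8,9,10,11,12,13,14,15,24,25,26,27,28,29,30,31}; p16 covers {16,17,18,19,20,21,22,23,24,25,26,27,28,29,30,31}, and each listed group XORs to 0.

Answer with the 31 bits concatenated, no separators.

1011100110001000000001011011001

Place data at non-parity positions: p1 p2 1 p4 1 0 0 p8 1 0 0 0 1 0 0 p16 0 0 0 0 0 1 0 1 1 0 1 1 0 0 1
p1 (pos 1,3,5,7,9,11,13,15,17,19,21,23,25,27,29,31): XOR of data positions = 1⊕1⊕0⊕1⊕0⊕1⊕0⊕0⊕0⊕0⊕0⊕1⊕1⊕0⊕1 = 1
p2 (pos 2,3,6,7,10,11,14,15,18,19,22,23,26,27,30,31): XOR of data positions = 1⊕0⊕0⊕0⊕0⊕0⊕0⊕0⊕0⊕1⊕0⊕0⊕1⊕0⊕1 = 0
p4 (pos 4,5,6,7,12,13,14,15,20,21,22,23,28,29,30,31): XOR of data positions = 1⊕0⊕0⊕0⊕1⊕0⊕0⊕0⊕0⊕1⊕0⊕1⊕0⊕0⊕1 = 1
p8 (pos 8,9,10,11,12,13,14,15,24,25,26,27,28,29,30,31): XOR of data positions = 1⊕0⊕0⊕0⊕1⊕0⊕0⊕1⊕1⊕0⊕1⊕1⊕0⊕0⊕1 = 1
p16 (pos 16,17,18,19,20,21,22,23,24,25,26,27,28,29,30,31): XOR of data positions = 0⊕0⊕0⊕0⊕0⊕1⊕0⊕1⊕1⊕0⊕1⊕1⊕0⊕0⊕1 = 0
Codeword: 1011100110001000000001011011001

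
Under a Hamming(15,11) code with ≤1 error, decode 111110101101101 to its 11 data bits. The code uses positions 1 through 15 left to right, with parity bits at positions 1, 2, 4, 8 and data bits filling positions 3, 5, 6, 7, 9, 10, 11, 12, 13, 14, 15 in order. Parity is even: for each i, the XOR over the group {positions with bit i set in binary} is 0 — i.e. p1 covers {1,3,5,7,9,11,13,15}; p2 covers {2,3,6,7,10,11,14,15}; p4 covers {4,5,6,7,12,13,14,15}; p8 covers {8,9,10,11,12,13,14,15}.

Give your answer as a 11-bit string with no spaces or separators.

s1 (pos 1,3,5,7,9,11,13,15): 1⊕1⊕1⊕1⊕1⊕0⊕1⊕1 = 1
s2 (pos 2,3,6,7,10,11,14,15): 1⊕1⊕0⊕1⊕1⊕0⊕0⊕1 = 1
s4 (pos 4,5,6,7,12,13,14,15): 1⊕1⊕0⊕1⊕1⊕1⊕0⊕1 = 0
s8 (pos 8,9,10,11,12,13,14,15): 0⊕1⊕1⊕0⊕1⊕1⊕0⊕1 = 1
Syndrome s8…s1 = 1011 → error at position 11.
Flip position 11: 111110101101101 → 111110101111101
Read data bits from positions 3,5,6,7,9,10,11,12,13,14,15: 11011111101

11011111101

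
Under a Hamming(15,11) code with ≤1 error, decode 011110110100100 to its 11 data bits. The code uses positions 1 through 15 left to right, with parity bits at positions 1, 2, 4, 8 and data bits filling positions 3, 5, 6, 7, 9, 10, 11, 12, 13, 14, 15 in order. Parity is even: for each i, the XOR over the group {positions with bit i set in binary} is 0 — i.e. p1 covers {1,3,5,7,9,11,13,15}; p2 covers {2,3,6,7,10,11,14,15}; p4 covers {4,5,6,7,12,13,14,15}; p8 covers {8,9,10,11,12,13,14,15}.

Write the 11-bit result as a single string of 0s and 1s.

11010100100

s1 (pos 1,3,5,7,9,11,13,15): 0⊕1⊕1⊕1⊕0⊕0⊕1⊕0 = 0
s2 (pos 2,3,6,7,10,11,14,15): 1⊕1⊕0⊕1⊕1⊕0⊕0⊕0 = 0
s4 (pos 4,5,6,7,12,13,14,15): 1⊕1⊕0⊕1⊕0⊕1⊕0⊕0 = 0
s8 (pos 8,9,10,11,12,13,14,15): 1⊕0⊕1⊕0⊕0⊕1⊕0⊕0 = 1
Syndrome s8…s1 = 1000 → error at position 8.
Flip position 8: 011110110100100 → 011110100100100
Read data bits from positions 3,5,6,7,9,10,11,12,13,14,15: 11010100100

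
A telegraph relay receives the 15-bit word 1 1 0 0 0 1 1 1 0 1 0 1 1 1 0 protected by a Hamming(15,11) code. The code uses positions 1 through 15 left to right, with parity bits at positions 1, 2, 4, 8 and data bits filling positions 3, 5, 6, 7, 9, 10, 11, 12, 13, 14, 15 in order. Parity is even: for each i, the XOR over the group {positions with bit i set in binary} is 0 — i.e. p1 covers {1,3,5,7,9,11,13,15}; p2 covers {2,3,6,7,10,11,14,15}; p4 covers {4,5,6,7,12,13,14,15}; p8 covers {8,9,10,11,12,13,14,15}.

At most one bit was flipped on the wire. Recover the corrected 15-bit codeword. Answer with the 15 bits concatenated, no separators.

s1 (pos 1,3,5,7,9,11,13,15): 1⊕0⊕0⊕1⊕0⊕0⊕1⊕0 = 1
s2 (pos 2,3,6,7,10,11,14,15): 1⊕0⊕1⊕1⊕1⊕0⊕1⊕0 = 1
s4 (pos 4,5,6,7,12,13,14,15): 0⊕0⊕1⊕1⊕1⊕1⊕1⊕0 = 1
s8 (pos 8,9,10,11,12,13,14,15): 1⊕0⊕1⊕0⊕1⊕1⊕1⊕0 = 1
Syndrome s8…s1 = 1111 → error at position 15.
Flip position 15: 110001110101110 → 110001110101111

110001110101111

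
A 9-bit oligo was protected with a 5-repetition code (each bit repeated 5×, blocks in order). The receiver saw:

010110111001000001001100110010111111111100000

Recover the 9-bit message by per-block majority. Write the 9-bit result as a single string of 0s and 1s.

Block 1 (01011): 3 ones → 1
Block 2 (01110): 3 ones → 1
Block 3 (01000): 1 one → 0
Block 4 (00100): 1 one → 0
Block 5 (11001): 3 ones → 1
Block 6 (10010): 2 ones → 0
Block 7 (11111): 5 ones → 1
Block 8 (11111): 5 ones → 1
Block 9 (00000): 0 ones → 0

110010110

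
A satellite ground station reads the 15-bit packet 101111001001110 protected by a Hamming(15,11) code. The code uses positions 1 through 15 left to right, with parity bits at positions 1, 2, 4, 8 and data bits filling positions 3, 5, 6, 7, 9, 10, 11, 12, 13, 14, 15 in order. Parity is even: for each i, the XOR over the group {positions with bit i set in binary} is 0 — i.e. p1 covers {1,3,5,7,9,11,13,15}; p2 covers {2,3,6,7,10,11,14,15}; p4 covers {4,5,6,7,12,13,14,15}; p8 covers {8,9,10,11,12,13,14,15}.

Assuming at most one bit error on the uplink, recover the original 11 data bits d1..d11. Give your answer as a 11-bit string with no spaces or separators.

01101001110

s1 (pos 1,3,5,7,9,11,13,15): 1⊕1⊕1⊕0⊕1⊕0⊕1⊕0 = 1
s2 (pos 2,3,6,7,10,11,14,15): 0⊕1⊕1⊕0⊕0⊕0⊕1⊕0 = 1
s4 (pos 4,5,6,7,12,13,14,15): 1⊕1⊕1⊕0⊕1⊕1⊕1⊕0 = 0
s8 (pos 8,9,10,11,12,13,14,15): 0⊕1⊕0⊕0⊕1⊕1⊕1⊕0 = 0
Syndrome s8…s1 = 0011 → error at position 3.
Flip position 3: 101111001001110 → 100111001001110
Read data bits from positions 3,5,6,7,9,10,11,12,13,14,15: 01101001110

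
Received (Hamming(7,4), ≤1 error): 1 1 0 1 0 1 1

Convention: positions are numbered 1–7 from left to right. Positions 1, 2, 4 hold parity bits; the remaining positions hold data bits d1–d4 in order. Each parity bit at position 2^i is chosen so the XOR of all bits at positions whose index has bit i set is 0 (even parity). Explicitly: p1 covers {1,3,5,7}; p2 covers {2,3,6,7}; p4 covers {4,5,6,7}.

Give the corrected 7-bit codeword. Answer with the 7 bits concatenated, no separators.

s1 (pos 1,3,5,7): 1⊕0⊕0⊕1 = 0
s2 (pos 2,3,6,7): 1⊕0⊕1⊕1 = 1
s4 (pos 4,5,6,7): 1⊕0⊕1⊕1 = 1
Syndrome s4…s1 = 110 → error at position 6.
Flip position 6: 1101011 → 1101001

1101001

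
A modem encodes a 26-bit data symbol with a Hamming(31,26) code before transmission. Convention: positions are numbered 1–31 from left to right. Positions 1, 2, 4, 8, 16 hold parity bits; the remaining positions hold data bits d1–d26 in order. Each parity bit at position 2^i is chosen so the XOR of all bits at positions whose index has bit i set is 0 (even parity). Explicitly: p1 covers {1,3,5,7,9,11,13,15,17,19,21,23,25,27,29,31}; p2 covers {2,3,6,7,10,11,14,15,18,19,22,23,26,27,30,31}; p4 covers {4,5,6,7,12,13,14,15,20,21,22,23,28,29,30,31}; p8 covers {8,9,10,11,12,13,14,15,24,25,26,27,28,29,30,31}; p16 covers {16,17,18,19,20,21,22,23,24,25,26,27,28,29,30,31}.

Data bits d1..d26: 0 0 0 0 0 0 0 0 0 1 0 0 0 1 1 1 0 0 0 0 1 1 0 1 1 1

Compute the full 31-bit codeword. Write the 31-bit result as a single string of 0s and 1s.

Place data at non-parity positions: p1 p2 0 p4 0 0 0 p8 0 0 0 0 0 1 0 p16 0 0 1 1 1 0 0 0 0 1 1 0 1 1 1
p1 (pos 1,3,5,7,9,11,13,15,17,19,21,23,25,27,29,31): XOR of data positions = 0⊕0⊕0⊕0⊕0⊕0⊕0⊕0⊕1⊕1⊕0⊕0⊕1⊕1⊕1 = 1
p2 (pos 2,3,6,7,10,11,14,15,18,19,22,23,26,27,30,31): XOR of data positions = 0⊕0⊕0⊕0⊕0⊕1⊕0⊕0⊕1⊕0⊕0⊕1⊕1⊕1⊕1 = 0
p4 (pos 4,5,6,7,12,13,14,15,20,21,22,23,28,29,30,31): XOR of data positions = 0⊕0⊕0⊕0⊕0⊕1⊕0⊕1⊕1⊕0⊕0⊕0⊕1⊕1⊕1 = 0
p8 (pos 8,9,10,11,12,13,14,15,24,25,26,27,28,29,30,31): XOR of data positions = 0⊕0⊕0⊕0⊕0⊕1⊕0⊕0⊕0⊕1⊕1⊕0⊕1⊕1⊕1 = 0
p16 (pos 16,17,18,19,20,21,22,23,24,25,26,27,28,29,30,31): XOR of data positions = 0⊕0⊕1⊕1⊕1⊕0⊕0⊕0⊕0⊕1⊕1⊕0⊕1⊕1⊕1 = 0
Codeword: 1000000000000100001110000110111

1000000000000100001110000110111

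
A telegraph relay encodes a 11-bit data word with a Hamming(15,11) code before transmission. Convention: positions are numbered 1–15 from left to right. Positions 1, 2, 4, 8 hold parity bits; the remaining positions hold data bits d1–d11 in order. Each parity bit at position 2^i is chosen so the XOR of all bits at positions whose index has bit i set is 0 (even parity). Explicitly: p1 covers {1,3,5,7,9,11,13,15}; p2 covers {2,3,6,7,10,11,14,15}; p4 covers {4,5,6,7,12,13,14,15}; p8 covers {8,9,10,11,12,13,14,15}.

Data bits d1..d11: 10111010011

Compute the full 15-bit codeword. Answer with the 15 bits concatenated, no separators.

Place data at non-parity positions: p1 p2 1 p4 0 1 1 p8 1 0 1 0 0 1 1
p1 (pos 1,3,5,7,9,11,13,15): XOR of data positions = 1⊕0⊕1⊕1⊕1⊕0⊕1 = 1
p2 (pos 2,3,6,7,10,11,14,15): XOR of data positions = 1⊕1⊕1⊕0⊕1⊕1⊕1 = 0
p4 (pos 4,5,6,7,12,13,14,15): XOR of data positions = 0⊕1⊕1⊕0⊕0⊕1⊕1 = 0
p8 (pos 8,9,10,11,12,13,14,15): XOR of data positions = 1⊕0⊕1⊕0⊕0⊕1⊕1 = 0
Codeword: 101001101010011

101001101010011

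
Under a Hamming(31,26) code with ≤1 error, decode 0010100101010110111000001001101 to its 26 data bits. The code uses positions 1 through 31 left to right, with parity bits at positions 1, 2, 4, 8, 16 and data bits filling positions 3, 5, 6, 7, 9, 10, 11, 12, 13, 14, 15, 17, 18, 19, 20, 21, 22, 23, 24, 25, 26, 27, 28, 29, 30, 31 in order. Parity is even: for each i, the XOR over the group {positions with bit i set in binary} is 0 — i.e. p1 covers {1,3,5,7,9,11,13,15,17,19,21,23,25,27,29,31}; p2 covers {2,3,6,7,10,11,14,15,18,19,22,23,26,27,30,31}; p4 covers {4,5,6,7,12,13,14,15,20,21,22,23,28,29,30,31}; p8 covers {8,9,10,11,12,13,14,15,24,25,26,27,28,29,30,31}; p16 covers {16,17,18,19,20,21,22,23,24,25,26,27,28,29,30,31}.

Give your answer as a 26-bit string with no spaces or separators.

11000101011111000001001111

s1 (pos 1,3,5,7,9,11,13,15,17,19,21,23,25,27,29,31): 0⊕1⊕1⊕0⊕0⊕0⊕0⊕1⊕1⊕1⊕0⊕0⊕1⊕0⊕1⊕1 = 0
s2 (pos 2,3,6,7,10,11,14,15,18,19,22,23,26,27,30,31): 0⊕1⊕0⊕0⊕1⊕0⊕1⊕1⊕1⊕1⊕0⊕0⊕0⊕0⊕0⊕1 = 1
s4 (pos 4,5,6,7,12,13,14,15,20,21,22,23,28,29,30,31): 0⊕1⊕0⊕0⊕1⊕0⊕1⊕1⊕0⊕0⊕0⊕0⊕1⊕1⊕0⊕1 = 1
s8 (pos 8,9,10,11,12,13,14,15,24,25,26,27,28,29,30,31): 1⊕0⊕1⊕0⊕1⊕0⊕1⊕1⊕0⊕1⊕0⊕0⊕1⊕1⊕0⊕1 = 1
s16 (pos 16,17,18,19,20,21,22,23,24,25,26,27,28,29,30,31): 0⊕1⊕1⊕1⊕0⊕0⊕0⊕0⊕0⊕1⊕0⊕0⊕1⊕1⊕0⊕1 = 1
Syndrome s16…s1 = 11110 → error at position 30.
Flip position 30: 0010100101010110111000001001101 → 0010100101010110111000001001111
Read data bits from positions 3,5,6,7,9,10,11,12,13,14,15,17,18,19,20,21,22,23,24,25,26,27,28,29,30,31: 11000101011111000001001111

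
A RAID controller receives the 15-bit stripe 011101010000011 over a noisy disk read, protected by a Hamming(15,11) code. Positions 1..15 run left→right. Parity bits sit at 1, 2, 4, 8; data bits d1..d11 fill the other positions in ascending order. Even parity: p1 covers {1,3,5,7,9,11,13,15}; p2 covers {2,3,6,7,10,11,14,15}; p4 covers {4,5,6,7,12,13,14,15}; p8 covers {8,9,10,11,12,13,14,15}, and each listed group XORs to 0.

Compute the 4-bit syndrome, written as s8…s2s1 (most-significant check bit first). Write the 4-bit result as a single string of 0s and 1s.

1010

s1 (pos 1,3,5,7,9,11,13,15): 0⊕1⊕0⊕0⊕0⊕0⊕0⊕1 = 0
s2 (pos 2,3,6,7,10,11,14,15): 1⊕1⊕1⊕0⊕0⊕0⊕1⊕1 = 1
s4 (pos 4,5,6,7,12,13,14,15): 1⊕0⊕1⊕0⊕0⊕0⊕1⊕1 = 0
s8 (pos 8,9,10,11,12,13,14,15): 1⊕0⊕0⊕0⊕0⊕0⊕1⊕1 = 1
Syndrome s8…s1 = 1010 → error at position 10.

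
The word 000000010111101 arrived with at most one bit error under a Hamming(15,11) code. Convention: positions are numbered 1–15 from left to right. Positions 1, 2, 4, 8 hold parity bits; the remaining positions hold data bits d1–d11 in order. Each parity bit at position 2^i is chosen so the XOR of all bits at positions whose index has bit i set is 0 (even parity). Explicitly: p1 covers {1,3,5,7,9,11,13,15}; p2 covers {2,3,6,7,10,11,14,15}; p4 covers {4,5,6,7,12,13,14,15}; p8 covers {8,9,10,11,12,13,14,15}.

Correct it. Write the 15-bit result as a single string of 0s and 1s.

s1 (pos 1,3,5,7,9,11,13,15): 0⊕0⊕0⊕0⊕0⊕1⊕1⊕1 = 1
s2 (pos 2,3,6,7,10,11,14,15): 0⊕0⊕0⊕0⊕1⊕1⊕0⊕1 = 1
s4 (pos 4,5,6,7,12,13,14,15): 0⊕0⊕0⊕0⊕1⊕1⊕0⊕1 = 1
s8 (pos 8,9,10,11,12,13,14,15): 1⊕0⊕1⊕1⊕1⊕1⊕0⊕1 = 0
Syndrome s8…s1 = 0111 → error at position 7.
Flip position 7: 000000010111101 → 000000110111101

000000110111101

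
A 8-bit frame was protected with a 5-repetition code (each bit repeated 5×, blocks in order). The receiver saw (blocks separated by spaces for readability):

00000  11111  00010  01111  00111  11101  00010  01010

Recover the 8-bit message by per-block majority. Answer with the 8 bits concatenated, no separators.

01011100

Block 1 (00000): 0 ones → 0
Block 2 (11111): 5 ones → 1
Block 3 (00010): 1 one → 0
Block 4 (01111): 4 ones → 1
Block 5 (00111): 3 ones → 1
Block 6 (11101): 4 ones → 1
Block 7 (00010): 1 one → 0
Block 8 (01010): 2 ones → 0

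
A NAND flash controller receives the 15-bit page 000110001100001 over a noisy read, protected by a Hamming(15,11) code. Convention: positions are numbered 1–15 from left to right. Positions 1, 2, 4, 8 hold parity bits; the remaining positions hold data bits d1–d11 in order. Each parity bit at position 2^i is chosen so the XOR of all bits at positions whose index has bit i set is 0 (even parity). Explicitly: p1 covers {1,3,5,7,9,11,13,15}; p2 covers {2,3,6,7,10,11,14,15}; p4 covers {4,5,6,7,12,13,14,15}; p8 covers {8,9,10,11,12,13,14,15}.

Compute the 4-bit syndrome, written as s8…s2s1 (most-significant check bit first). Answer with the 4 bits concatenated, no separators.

s1 (pos 1,3,5,7,9,11,13,15): 0⊕0⊕1⊕0⊕1⊕0⊕0⊕1 = 1
s2 (pos 2,3,6,7,10,11,14,15): 0⊕0⊕0⊕0⊕1⊕0⊕0⊕1 = 0
s4 (pos 4,5,6,7,12,13,14,15): 1⊕1⊕0⊕0⊕0⊕0⊕0⊕1 = 1
s8 (pos 8,9,10,11,12,13,14,15): 0⊕1⊕1⊕0⊕0⊕0⊕0⊕1 = 1
Syndrome s8…s1 = 1101 → error at position 13.

1101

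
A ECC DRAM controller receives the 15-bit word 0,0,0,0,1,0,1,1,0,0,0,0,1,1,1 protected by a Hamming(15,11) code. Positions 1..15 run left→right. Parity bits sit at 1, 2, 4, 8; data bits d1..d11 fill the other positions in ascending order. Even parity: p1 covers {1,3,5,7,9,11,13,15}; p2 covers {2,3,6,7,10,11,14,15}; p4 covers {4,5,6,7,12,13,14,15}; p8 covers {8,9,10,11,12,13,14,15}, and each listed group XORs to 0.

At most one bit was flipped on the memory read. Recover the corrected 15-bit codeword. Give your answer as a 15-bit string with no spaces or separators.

000011110000111

s1 (pos 1,3,5,7,9,11,13,15): 0⊕0⊕1⊕1⊕0⊕0⊕1⊕1 = 0
s2 (pos 2,3,6,7,10,11,14,15): 0⊕0⊕0⊕1⊕0⊕0⊕1⊕1 = 1
s4 (pos 4,5,6,7,12,13,14,15): 0⊕1⊕0⊕1⊕0⊕1⊕1⊕1 = 1
s8 (pos 8,9,10,11,12,13,14,15): 1⊕0⊕0⊕0⊕0⊕1⊕1⊕1 = 0
Syndrome s8…s1 = 0110 → error at position 6.
Flip position 6: 000010110000111 → 000011110000111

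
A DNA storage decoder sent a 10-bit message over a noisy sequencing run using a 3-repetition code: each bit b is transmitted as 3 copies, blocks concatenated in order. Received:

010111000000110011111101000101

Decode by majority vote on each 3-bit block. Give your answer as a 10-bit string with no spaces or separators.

0100111101

Block 1 (010): 1 one → 0
Block 2 (111): 3 ones → 1
Block 3 (000): 0 ones → 0
Block 4 (000): 0 ones → 0
Block 5 (110): 2 ones → 1
Block 6 (011): 2 ones → 1
Block 7 (111): 3 ones → 1
Block 8 (101): 2 ones → 1
Block 9 (000): 0 ones → 0
Block 10 (101): 2 ones → 1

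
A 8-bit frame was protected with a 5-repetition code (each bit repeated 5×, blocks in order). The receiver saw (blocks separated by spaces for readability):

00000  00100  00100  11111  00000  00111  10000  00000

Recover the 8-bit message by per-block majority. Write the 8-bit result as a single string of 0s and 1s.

00010100

Block 1 (00000): 0 ones → 0
Block 2 (00100): 1 one → 0
Block 3 (00100): 1 one → 0
Block 4 (11111): 5 ones → 1
Block 5 (00000): 0 ones → 0
Block 6 (00111): 3 ones → 1
Block 7 (10000): 1 one → 0
Block 8 (00000): 0 ones → 0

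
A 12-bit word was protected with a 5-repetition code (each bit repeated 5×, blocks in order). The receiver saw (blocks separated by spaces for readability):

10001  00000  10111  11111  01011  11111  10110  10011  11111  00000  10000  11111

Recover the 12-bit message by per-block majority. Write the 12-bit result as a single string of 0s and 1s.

001111111001

Block 1 (10001): 2 ones → 0
Block 2 (00000): 0 ones → 0
Block 3 (10111): 4 ones → 1
Block 4 (11111): 5 ones → 1
Block 5 (01011): 3 ones → 1
Block 6 (11111): 5 ones → 1
Block 7 (10110): 3 ones → 1
Block 8 (10011): 3 ones → 1
Block 9 (11111): 5 ones → 1
Block 10 (00000): 0 ones → 0
Block 11 (10000): 1 one → 0
Block 12 (11111): 5 ones → 1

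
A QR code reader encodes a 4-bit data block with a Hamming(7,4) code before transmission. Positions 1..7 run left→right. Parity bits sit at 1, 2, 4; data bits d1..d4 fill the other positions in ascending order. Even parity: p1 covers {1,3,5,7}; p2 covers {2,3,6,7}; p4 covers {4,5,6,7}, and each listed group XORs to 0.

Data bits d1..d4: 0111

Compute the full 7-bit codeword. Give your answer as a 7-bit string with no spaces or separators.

0001111

Place data at non-parity positions: p1 p2 0 p4 1 1 1
p1 (pos 1,3,5,7): XOR of data positions = 0⊕1⊕1 = 0
p2 (pos 2,3,6,7): XOR of data positions = 0⊕1⊕1 = 0
p4 (pos 4,5,6,7): XOR of data positions = 1⊕1⊕1 = 1
Codeword: 0001111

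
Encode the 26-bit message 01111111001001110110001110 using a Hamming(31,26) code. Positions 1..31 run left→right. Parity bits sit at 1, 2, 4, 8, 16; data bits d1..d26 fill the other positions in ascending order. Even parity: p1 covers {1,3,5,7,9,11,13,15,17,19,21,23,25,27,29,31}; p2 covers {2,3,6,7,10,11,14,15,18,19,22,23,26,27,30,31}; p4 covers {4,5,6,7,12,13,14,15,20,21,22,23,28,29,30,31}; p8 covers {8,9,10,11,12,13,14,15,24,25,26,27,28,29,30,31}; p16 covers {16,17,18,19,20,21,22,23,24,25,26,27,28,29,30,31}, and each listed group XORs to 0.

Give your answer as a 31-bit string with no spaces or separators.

Place data at non-parity positions: p1 p2 0 p4 1 1 1 p8 1 1 1 1 0 0 1 p16 0 0 1 1 1 0 1 1 0 0 0 1 1 1 0
p1 (pos 1,3,5,7,9,11,13,15,17,19,21,23,25,27,29,31): XOR of data positions = 0⊕1⊕1⊕1⊕1⊕0⊕1⊕0⊕1⊕1⊕1⊕0⊕0⊕1⊕0 = 1
p2 (pos 2,3,6,7,10,11,14,15,18,19,22,23,26,27,30,31): XOR of data positions = 0⊕1⊕1⊕1⊕1⊕0⊕1⊕0⊕1⊕0⊕1⊕0⊕0⊕1⊕0 = 0
p4 (pos 4,5,6,7,12,13,14,15,20,21,22,23,28,29,30,31): XOR of data positions = 1⊕1⊕1⊕1⊕0⊕0⊕1⊕1⊕1⊕0⊕1⊕1⊕1⊕1⊕0 = 1
p8 (pos 8,9,10,11,12,13,14,15,24,25,26,27,28,29,30,31): XOR of data positions = 1⊕1⊕1⊕1⊕0⊕0⊕1⊕1⊕0⊕0⊕0⊕1⊕1⊕1⊕0 = 1
p16 (pos 16,17,18,19,20,21,22,23,24,25,26,27,28,29,30,31): XOR of data positions = 0⊕0⊕1⊕1⊕1⊕0⊕1⊕1⊕0⊕0⊕0⊕1⊕1⊕1⊕0 = 0
Codeword: 1001111111110010001110110001110

1001111111110010001110110001110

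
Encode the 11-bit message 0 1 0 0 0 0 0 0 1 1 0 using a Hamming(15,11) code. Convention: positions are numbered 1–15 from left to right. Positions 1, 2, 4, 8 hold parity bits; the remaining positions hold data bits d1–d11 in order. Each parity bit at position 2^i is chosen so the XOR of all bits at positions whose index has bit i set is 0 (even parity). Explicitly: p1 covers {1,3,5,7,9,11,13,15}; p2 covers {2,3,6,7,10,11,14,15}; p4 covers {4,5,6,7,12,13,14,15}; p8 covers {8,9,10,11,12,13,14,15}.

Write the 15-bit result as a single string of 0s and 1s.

010110000000110

Place data at non-parity positions: p1 p2 0 p4 1 0 0 p8 0 0 0 0 1 1 0
p1 (pos 1,3,5,7,9,11,13,15): XOR of data positions = 0⊕1⊕0⊕0⊕0⊕1⊕0 = 0
p2 (pos 2,3,6,7,10,11,14,15): XOR of data positions = 0⊕0⊕0⊕0⊕0⊕1⊕0 = 1
p4 (pos 4,5,6,7,12,13,14,15): XOR of data positions = 1⊕0⊕0⊕0⊕1⊕1⊕0 = 1
p8 (pos 8,9,10,11,12,13,14,15): XOR of data positions = 0⊕0⊕0⊕0⊕1⊕1⊕0 = 0
Codeword: 010110000000110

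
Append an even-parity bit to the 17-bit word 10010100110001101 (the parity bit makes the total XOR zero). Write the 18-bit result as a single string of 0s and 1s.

100101001100011010

XOR of the 17 data bits: 1⊕0⊕0⊕1⊕0⊕1⊕0⊕0⊕1⊕1⊕0⊕0⊕0⊕1⊕1⊕0⊕1 = 0
Parity bit = 0 (so all 18 bits XOR to 0).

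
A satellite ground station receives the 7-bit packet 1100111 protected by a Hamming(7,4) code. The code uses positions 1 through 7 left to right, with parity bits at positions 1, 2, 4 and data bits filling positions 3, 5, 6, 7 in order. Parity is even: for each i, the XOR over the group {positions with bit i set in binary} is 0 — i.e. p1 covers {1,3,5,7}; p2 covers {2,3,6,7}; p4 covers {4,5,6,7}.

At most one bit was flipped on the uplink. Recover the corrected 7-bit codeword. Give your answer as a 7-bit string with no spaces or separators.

s1 (pos 1,3,5,7): 1⊕0⊕1⊕1 = 1
s2 (pos 2,3,6,7): 1⊕0⊕1⊕1 = 1
s4 (pos 4,5,6,7): 0⊕1⊕1⊕1 = 1
Syndrome s4…s1 = 111 → error at position 7.
Flip position 7: 1100111 → 1100110

1100110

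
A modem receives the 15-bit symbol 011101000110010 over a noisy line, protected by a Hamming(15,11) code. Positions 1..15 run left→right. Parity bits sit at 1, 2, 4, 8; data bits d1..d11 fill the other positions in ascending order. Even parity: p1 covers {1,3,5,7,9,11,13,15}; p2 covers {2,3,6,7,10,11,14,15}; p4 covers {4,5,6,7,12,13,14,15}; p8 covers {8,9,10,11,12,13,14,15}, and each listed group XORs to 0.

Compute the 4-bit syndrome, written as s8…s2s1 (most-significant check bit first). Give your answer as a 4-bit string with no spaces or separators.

1100

s1 (pos 1,3,5,7,9,11,13,15): 0⊕1⊕0⊕0⊕0⊕1⊕0⊕0 = 0
s2 (pos 2,3,6,7,10,11,14,15): 1⊕1⊕1⊕0⊕1⊕1⊕1⊕0 = 0
s4 (pos 4,5,6,7,12,13,14,15): 1⊕0⊕1⊕0⊕0⊕0⊕1⊕0 = 1
s8 (pos 8,9,10,11,12,13,14,15): 0⊕0⊕1⊕1⊕0⊕0⊕1⊕0 = 1
Syndrome s8…s1 = 1100 → error at position 12.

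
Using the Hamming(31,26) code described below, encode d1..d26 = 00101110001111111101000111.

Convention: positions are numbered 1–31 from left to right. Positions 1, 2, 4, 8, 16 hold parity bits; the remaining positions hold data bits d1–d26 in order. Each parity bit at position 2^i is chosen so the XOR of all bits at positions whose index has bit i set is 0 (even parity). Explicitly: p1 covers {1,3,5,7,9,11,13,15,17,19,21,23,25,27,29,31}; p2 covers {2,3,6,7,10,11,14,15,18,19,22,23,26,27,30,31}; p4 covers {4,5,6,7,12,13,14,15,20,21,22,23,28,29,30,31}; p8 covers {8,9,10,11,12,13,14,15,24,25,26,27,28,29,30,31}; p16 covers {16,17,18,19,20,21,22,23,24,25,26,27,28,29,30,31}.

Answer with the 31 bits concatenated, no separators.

0001010011100011111111101000111

Place data at non-parity positions: p1 p2 0 p4 0 1 0 p8 1 1 1 0 0 0 1 p16 1 1 1 1 1 1 1 0 1 0 0 0 1 1 1
p1 (pos 1,3,5,7,9,11,13,15,17,19,21,23,25,27,29,31): XOR of data positions = 0⊕0⊕0⊕1⊕1⊕0⊕1⊕1⊕1⊕1⊕1⊕1⊕0⊕1⊕1 = 0
p2 (pos 2,3,6,7,10,11,14,15,18,19,22,23,26,27,30,31): XOR of data positions = 0⊕1⊕0⊕1⊕1⊕0⊕1⊕1⊕1⊕1⊕1⊕0⊕0⊕1⊕1 = 0
p4 (pos 4,5,6,7,12,13,14,15,20,21,22,23,28,29,30,31): XOR of data positions = 0⊕1⊕0⊕0⊕0⊕0⊕1⊕1⊕1⊕1⊕1⊕0⊕1⊕1⊕1 = 1
p8 (pos 8,9,10,11,12,13,14,15,24,25,26,27,28,29,30,31): XOR of data positions = 1⊕1⊕1⊕0⊕0⊕0⊕1⊕0⊕1⊕0⊕0⊕0⊕1⊕1⊕1 = 0
p16 (pos 16,17,18,19,20,21,22,23,24,25,26,27,28,29,30,31): XOR of data positions = 1⊕1⊕1⊕1⊕1⊕1⊕1⊕0⊕1⊕0⊕0⊕0⊕1⊕1⊕1 = 1
Codeword: 0001010011100011111111101000111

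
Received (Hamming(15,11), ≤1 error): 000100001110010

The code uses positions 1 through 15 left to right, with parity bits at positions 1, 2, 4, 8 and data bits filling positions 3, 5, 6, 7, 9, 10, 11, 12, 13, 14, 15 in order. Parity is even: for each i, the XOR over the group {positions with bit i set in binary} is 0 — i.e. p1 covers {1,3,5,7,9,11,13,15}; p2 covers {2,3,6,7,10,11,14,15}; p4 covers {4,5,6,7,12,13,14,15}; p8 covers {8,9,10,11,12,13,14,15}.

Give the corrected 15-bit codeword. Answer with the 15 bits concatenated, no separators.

010100001110010

s1 (pos 1,3,5,7,9,11,13,15): 0⊕0⊕0⊕0⊕1⊕1⊕0⊕0 = 0
s2 (pos 2,3,6,7,10,11,14,15): 0⊕0⊕0⊕0⊕1⊕1⊕1⊕0 = 1
s4 (pos 4,5,6,7,12,13,14,15): 1⊕0⊕0⊕0⊕0⊕0⊕1⊕0 = 0
s8 (pos 8,9,10,11,12,13,14,15): 0⊕1⊕1⊕1⊕0⊕0⊕1⊕0 = 0
Syndrome s8…s1 = 0010 → error at position 2.
Flip position 2: 000100001110010 → 010100001110010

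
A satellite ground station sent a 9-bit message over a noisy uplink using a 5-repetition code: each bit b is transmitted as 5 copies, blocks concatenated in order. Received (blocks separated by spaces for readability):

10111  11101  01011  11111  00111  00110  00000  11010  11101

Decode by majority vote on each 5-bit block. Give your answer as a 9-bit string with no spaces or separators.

Block 1 (10111): 4 ones → 1
Block 2 (11101): 4 ones → 1
Block 3 (01011): 3 ones → 1
Block 4 (11111): 5 ones → 1
Block 5 (00111): 3 ones → 1
Block 6 (00110): 2 ones → 0
Block 7 (00000): 0 ones → 0
Block 8 (11010): 3 ones → 1
Block 9 (11101): 4 ones → 1

111110011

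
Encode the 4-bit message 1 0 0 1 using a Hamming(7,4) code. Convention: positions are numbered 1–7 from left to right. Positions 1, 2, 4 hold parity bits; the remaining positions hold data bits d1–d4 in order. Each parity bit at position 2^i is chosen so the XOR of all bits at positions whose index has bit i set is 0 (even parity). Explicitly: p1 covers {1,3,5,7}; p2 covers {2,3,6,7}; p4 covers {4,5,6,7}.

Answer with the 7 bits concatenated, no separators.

0011001

Place data at non-parity positions: p1 p2 1 p4 0 0 1
p1 (pos 1,3,5,7): XOR of data positions = 1⊕0⊕1 = 0
p2 (pos 2,3,6,7): XOR of data positions = 1⊕0⊕1 = 0
p4 (pos 4,5,6,7): XOR of data positions = 0⊕0⊕1 = 1
Codeword: 0011001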